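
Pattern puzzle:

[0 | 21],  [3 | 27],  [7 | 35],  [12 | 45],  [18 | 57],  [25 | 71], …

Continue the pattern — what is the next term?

[33 | 87]

For the first coordinate, differences are 3, 4, 5, … (increasing by 1 each time): 0, 3, 7, 12, 18, 25 → 33.
Second coordinate: 21, 27, 35, 45, 57, 71 → 87 (differences are 6, 8, 10, … (increasing by 2 each time)).
Combining the parts gives [33 | 87].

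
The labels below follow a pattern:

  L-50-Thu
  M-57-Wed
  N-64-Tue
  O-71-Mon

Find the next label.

P-78-Sun

Letter: letters move forward 1 place in the alphabet, so L, M, N, O → P.
Second component: +7 each step; 50, 57, 64, 71 → 78.
Day: runs backward through the weekdays Mon→Sun, so Thu, Wed, Tue, Mon → Sun.
Putting it together: P-78-Sun.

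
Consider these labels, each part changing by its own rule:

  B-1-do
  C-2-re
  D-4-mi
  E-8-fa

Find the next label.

Letter: letters move forward 1 place in the alphabet; B, C, D, E → F.
Second component — ×2 each step: 1, 2, 4, 8 → 16.
Note: do, re, mi, fa → sol (runs through the solfège scale do→ti).
So the next label is F-16-sol.

F-16-sol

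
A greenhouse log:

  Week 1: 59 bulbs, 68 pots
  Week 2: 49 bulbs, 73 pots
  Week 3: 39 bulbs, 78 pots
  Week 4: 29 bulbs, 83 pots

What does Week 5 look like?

Bulbs goes 59, 49, 39, 29 → 19 (−10 each step).
Pots — +5 each step: 68, 73, 78, 83 → 88.
Putting it together: 19 bulbs, 88 pots.

19 bulbs, 88 pots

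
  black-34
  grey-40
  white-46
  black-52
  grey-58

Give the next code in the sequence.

Shade goes black, grey, white, black, grey → white (repeats black → grey → white).
For the second component, +6 each step: 34, 40, 46, 52, 58 → 64.
Combining the parts gives white-64.

white-64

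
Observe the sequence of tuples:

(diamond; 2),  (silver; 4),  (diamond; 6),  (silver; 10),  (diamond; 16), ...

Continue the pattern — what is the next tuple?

(silver; 26)

Rank goes diamond, silver, diamond, silver, diamond → silver (alternates diamond ↔ silver).
Second slot — each term is the sum of the two before it: 2, 4, 6, 10, 16 → 26.
Putting it together: (silver; 26).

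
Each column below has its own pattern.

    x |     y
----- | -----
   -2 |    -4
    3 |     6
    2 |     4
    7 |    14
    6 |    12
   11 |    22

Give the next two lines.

Column x — alternating steps +5, −1, +5, −1, …: -2, 3, 2, 7, 6, 11 → 10 → 15.
For the column y, always 2 × the column x: -4, 6, 4, 14, 12, 22 → 20 → 30.
Putting the parts together: 10  20 and then 15  30.

10  20; 15  30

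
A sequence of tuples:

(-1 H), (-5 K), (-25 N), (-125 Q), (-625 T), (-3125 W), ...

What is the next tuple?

(-15625 Z)

First value: -1, -5, -25, -125, -625, -3125 → -15625 (×5 each step).
Letter: letters move forward 3 places in the alphabet; H, K, N, Q, T, W → Z.
Combining the parts gives (-15625 Z).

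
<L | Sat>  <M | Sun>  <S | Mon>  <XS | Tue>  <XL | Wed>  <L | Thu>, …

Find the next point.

Size: L, M, S, XS, XL, L → M (repeats L → M → S → XS → XL).
Day — runs through the weekdays Mon→Sun: Sat, Sun, Mon, Tue, Wed, Thu → Fri.
So the next point is <M | Fri>.

<M | Fri>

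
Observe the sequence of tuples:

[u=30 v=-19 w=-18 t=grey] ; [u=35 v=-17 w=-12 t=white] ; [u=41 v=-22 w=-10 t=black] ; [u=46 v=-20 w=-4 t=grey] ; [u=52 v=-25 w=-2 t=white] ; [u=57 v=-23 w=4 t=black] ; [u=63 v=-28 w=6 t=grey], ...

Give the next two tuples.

U goes 30, 35, 41, 46, 52, 57, 63 → 68 → 74 (alternating steps +5, +6, +5, +6, …).
V goes -19, -17, -22, -20, -25, -23, -28 → -26 → -31 (alternating steps +2, −5, +2, −5, …).
W — alternating steps +6, +2, +6, +2, …: -18, -12, -10, -4, -2, 4, 6 → 12 → 14.
T — repeats grey → white → black: grey, white, black, grey, white, black, grey → white → black.
Putting the parts together: [u=68 v=-26 w=12 t=white] and then [u=74 v=-31 w=14 t=black].

[u=68 v=-26 w=12 t=white], [u=74 v=-31 w=14 t=black]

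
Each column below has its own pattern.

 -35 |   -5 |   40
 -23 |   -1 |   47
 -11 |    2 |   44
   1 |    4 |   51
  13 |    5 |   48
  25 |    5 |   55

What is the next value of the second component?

First component — +12 each step: -35, -23, -11, 1, 13, 25 → 37.
Second component: differences are 4, 3, 2, … (decreasing by 1 each time); -5, -1, 2, 4, 5, 5 → 4.
Third component goes 40, 47, 44, 51, 48, 55 → 52 (alternating steps +7, −3, +7, −3, …).

4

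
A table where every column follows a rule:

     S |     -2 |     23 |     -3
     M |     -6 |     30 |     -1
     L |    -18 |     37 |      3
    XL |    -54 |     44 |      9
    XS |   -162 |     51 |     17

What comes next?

Size goes S, M, L, XL, XS → S (runs through clothing sizes XS→XL).
Second component goes -2, -6, -18, -54, -162 → -486 (×3 each step).
Third component: 23, 30, 37, 44, 51 → 58 (+7 each step).
Fourth component: differences are 2, 4, 6, … (increasing by 2 each time); -3, -1, 3, 9, 17 → 27.
Combining the parts gives S  -486  58  27.

S  -486  58  27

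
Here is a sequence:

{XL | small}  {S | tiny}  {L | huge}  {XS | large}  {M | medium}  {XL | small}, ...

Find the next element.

{S | tiny}

First size: repeats XL → S → L → XS → M; XL, S, L, XS, M, XL → S.
For the second size, repeats small → tiny → huge → large → medium: small, tiny, huge, large, medium, small → tiny.
Combining the parts gives {S | tiny}.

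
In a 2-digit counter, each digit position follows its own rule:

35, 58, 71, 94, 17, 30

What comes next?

First digit: +2 each step, mod 10; 3, 5, 7, 9, 1, 3 → 5.
Second digit: +3 each step, mod 10, so 5, 8, 1, 4, 7, 0 → 3.
So the next label is 53.

53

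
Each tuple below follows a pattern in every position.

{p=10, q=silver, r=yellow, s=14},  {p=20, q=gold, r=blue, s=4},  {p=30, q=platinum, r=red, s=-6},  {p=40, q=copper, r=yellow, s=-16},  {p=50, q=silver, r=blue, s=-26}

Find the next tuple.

P: 10, 20, 30, 40, 50 → 60 (+10 each step).
Q goes silver, gold, platinum, copper, silver → gold (repeats silver → gold → platinum → copper).
R: repeats yellow → blue → red; yellow, blue, red, yellow, blue → red.
S: 14, 4, -6, -16, -26 → -36 (together with the p always sums to 24).
Combining the parts gives {p=60, q=gold, r=red, s=-36}.

{p=60, q=gold, r=red, s=-36}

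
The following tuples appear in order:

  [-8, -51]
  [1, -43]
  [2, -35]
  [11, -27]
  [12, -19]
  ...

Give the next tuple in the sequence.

[21, -11]

For the first value, alternating steps +9, +1, +9, +1, …: -8, 1, 2, 11, 12 → 21.
For the second value, +8 each step: -51, -43, -35, -27, -19 → -11.
So the next tuple is [21, -11].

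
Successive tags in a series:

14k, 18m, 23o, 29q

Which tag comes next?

36s

First component: 14, 18, 23, 29 → 36 (differences are 4, 5, 6, … (increasing by 1 each time)).
Letter: letters move forward 2 places in the alphabet, so k, m, o, q → s.
Putting it together: 36s.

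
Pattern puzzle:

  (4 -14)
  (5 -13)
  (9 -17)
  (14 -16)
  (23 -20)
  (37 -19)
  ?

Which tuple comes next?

(60 -23)

For the first coordinate, each term is the sum of the two before it: 4, 5, 9, 14, 23, 37 → 60.
Second coordinate: -14, -13, -17, -16, -20, -19 → -23 (alternating steps +1, −4, +1, −4, …).
Putting it together: (60 -23).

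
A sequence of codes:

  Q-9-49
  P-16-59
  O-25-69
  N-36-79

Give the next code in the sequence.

Letter: letters move back 1 place in the alphabet, so Q, P, O, N → M.
Second component — perfect squares: 3², 4², 5², …: 9, 16, 25, 36 → 49.
Third component goes 49, 59, 69, 79 → 89 (+10 each step).
So the next code is M-49-89.

M-49-89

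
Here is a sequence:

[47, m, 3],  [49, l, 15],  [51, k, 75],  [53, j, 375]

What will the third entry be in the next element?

1875

Third entry: 3, 15, 75, 375 → 1875 (×5 each step).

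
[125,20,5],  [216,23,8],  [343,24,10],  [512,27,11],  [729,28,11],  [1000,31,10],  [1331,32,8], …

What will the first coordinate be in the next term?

1728

First coordinate: perfect cubes: 5³, 6³, 7³, …, so 125, 216, 343, 512, 729, 1000, 1331 → 1728.
Second coordinate — alternating steps +3, +1, +3, +1, …: 20, 23, 24, 27, 28, 31, 32 → 35.
For the third coordinate, differences are 3, 2, 1, … (decreasing by 1 each time): 5, 8, 10, 11, 11, 10, 8 → 5.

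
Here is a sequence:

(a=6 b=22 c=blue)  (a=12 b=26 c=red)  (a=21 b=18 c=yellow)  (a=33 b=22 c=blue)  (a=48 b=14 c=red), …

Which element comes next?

A: 6, 12, 21, 33, 48 → 66 (differences are 6, 9, 12, … (increasing by 3 each time)).
For the b, alternating steps +4, −8, +4, −8, …: 22, 26, 18, 22, 14 → 18.
C — repeats blue → red → yellow: blue, red, yellow, blue, red → yellow.
So the next element is (a=66 b=18 c=yellow).

(a=66 b=18 c=yellow)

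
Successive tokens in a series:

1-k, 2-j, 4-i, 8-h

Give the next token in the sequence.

16-g

First component goes 1, 2, 4, 8 → 16 (×2 each step).
For the letter, letters move back 1 place in the alphabet: k, j, i, h → g.
Putting it together: 16-g.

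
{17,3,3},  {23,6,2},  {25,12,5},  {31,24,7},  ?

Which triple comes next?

For the first entry, alternating steps +6, +2, +6, +2, …: 17, 23, 25, 31 → 33.
Second entry goes 3, 6, 12, 24 → 48 (×2 each step).
For the third entry, each term is the sum of the two before it: 3, 2, 5, 7 → 12.
Combining the parts gives {33,48,12}.

{33,48,12}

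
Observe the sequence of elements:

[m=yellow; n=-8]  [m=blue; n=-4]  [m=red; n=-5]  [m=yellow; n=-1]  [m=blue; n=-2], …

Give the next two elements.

[m=red; n=2], [m=yellow; n=1]

M goes yellow, blue, red, yellow, blue → red → yellow (repeats yellow → blue → red).
N goes -8, -4, -5, -1, -2 → 2 → 1 (alternating steps +4, −1, +4, −1, …).
Putting the parts together: [m=red; n=2] and then [m=yellow; n=1].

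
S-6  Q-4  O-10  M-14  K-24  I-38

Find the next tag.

Letter: S, Q, O, M, K, I → G (letters move back 2 places in the alphabet).
Second component — each term is the sum of the two before it: 6, 4, 10, 14, 24, 38 → 62.
Combining the parts gives G-62.

G-62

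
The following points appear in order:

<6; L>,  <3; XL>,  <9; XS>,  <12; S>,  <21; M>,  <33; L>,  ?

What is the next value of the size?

XL

Size goes L, XL, XS, S, M, L → XL (repeats L → XL → XS → S → M).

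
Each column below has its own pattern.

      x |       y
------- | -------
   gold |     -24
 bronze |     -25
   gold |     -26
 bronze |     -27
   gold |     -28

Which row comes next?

Column x: alternates gold ↔ bronze, so gold, bronze, gold, bronze, gold → bronze.
Column y: −1 each step; -24, -25, -26, -27, -28 → -29.
Putting it together: bronze  -29.

bronze  -29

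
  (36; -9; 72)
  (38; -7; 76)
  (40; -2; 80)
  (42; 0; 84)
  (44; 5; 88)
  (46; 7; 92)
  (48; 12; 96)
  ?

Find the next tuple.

For the first component, +2 each step: 36, 38, 40, 42, 44, 46, 48 → 50.
Second component — alternating steps +2, +5, +2, +5, …: -9, -7, -2, 0, 5, 7, 12 → 14.
Third component: always 2 × the first component, so 72, 76, 80, 84, 88, 92, 96 → 100.
Putting it together: (50; 14; 100).

(50; 14; 100)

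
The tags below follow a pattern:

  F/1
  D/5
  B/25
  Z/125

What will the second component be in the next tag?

625

Second component goes 1, 5, 25, 125 → 625 (×5 each step).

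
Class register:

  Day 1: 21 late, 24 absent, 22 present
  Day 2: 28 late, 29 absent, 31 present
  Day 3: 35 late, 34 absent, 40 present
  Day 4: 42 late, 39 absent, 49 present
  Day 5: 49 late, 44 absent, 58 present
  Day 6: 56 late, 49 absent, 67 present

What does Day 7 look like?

63 late, 54 absent, 76 present

Late — +7 each step: 21, 28, 35, 42, 49, 56 → 63.
Absent goes 24, 29, 34, 39, 44, 49 → 54 (+5 each step).
Present: +9 each step; 22, 31, 40, 49, 58, 67 → 76.
Combining the parts gives 63 late, 54 absent, 76 present.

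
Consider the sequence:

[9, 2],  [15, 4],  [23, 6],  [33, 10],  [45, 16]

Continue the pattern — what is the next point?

[59, 26]

First entry: differences are 6, 8, 10, … (increasing by 2 each time), so 9, 15, 23, 33, 45 → 59.
For the second entry, each term is the sum of the two before it: 2, 4, 6, 10, 16 → 26.
Combining the parts gives [59, 26].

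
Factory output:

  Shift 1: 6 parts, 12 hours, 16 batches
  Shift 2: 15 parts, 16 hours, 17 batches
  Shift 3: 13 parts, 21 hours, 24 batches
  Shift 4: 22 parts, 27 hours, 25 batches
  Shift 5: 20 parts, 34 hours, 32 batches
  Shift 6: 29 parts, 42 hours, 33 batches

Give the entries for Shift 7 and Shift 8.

27 parts, 51 hours, 40 batches; 36 parts, 61 hours, 41 batches

Parts: alternating steps +9, −2, +9, −2, …; 6, 15, 13, 22, 20, 29 → 27 → 36.
For the hours, differences are 4, 5, 6, … (increasing by 1 each time): 12, 16, 21, 27, 34, 42 → 51 → 61.
For the batches, alternating steps +1, +7, +1, +7, …: 16, 17, 24, 25, 32, 33 → 40 → 41.
So the next two lines are 27 parts, 51 hours, 40 batches and 36 parts, 61 hours, 41 batches.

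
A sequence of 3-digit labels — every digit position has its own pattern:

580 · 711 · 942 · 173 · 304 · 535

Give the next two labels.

766 then 997

First digit: +2 each step, mod 10, so 5, 7, 9, 1, 3, 5 → 7 → 9.
Second digit: 8, 1, 4, 7, 0, 3 → 6 → 9 (+3 each step, mod 10).
Third digit: +1 each step, mod 10, so 0, 1, 2, 3, 4, 5 → 6 → 7.
So the next two labels are 766 and 997.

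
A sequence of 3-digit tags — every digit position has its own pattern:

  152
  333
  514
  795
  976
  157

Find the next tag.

First digit goes 1, 3, 5, 7, 9, 1 → 3 (+2 each step, mod 10).
For the second digit, −2 each step, mod 10: 5, 3, 1, 9, 7, 5 → 3.
Third digit: +1 each step, mod 10; 2, 3, 4, 5, 6, 7 → 8.
So the next tag is 338.

338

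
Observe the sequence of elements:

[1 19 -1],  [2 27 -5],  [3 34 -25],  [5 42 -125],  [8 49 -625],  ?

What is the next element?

First coordinate — each term is the sum of the two before it: 1, 2, 3, 5, 8 → 13.
For the second coordinate, alternating steps +8, +7, +8, +7, …: 19, 27, 34, 42, 49 → 57.
Third coordinate: ×5 each step; -1, -5, -25, -125, -625 → -3125.
So the next element is [13 57 -3125].

[13 57 -3125]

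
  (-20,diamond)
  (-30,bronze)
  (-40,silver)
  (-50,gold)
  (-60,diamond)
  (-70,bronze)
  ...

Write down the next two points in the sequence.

First slot: −10 each step, so -20, -30, -40, -50, -60, -70 → -80 → -90.
Rank: repeats diamond → bronze → silver → gold, so diamond, bronze, silver, gold, diamond, bronze → silver → gold.
Putting the parts together: (-80,silver) and then (-90,gold).

(-80,silver), (-90,gold)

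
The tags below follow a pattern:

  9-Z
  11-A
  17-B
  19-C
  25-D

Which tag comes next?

27-E

First component goes 9, 11, 17, 19, 25 → 27 (alternating steps +2, +6, +2, +6, …).
Letter: letters move forward 1 place in the alphabet, wrapping Z→A; Z, A, B, C, D → E.
Combining the parts gives 27-E.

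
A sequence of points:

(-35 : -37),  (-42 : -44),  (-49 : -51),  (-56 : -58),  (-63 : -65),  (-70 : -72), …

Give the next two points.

First entry: -35, -42, -49, -56, -63, -70 → -77 → -84 (−7 each step).
Second entry: always 2 less than the first entry; -37, -44, -51, -58, -65, -72 → -79 → -86.
So the next two points are (-77 : -79) and (-84 : -86).

(-77 : -79), (-84 : -86)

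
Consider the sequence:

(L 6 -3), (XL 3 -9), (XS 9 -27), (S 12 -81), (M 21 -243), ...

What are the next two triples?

Size: L, XL, XS, S, M → L → XL (runs through clothing sizes XS→XL).
Second value goes 6, 3, 9, 12, 21 → 33 → 54 (each term is the sum of the two before it).
Third value — ×3 each step: -3, -9, -27, -81, -243 → -729 → -2187.
Putting the parts together: (L 33 -729) and then (XL 54 -2187).

(L 33 -729), (XL 54 -2187)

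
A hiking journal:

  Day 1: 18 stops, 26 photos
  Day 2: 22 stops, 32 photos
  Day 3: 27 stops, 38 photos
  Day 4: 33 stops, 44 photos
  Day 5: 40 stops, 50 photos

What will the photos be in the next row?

Photos: 26, 32, 38, 44, 50 → 56 (+6 each step).

56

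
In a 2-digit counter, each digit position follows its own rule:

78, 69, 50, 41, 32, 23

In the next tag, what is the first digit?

First digit: −1 each step, mod 10, so 7, 6, 5, 4, 3, 2 → 1.

1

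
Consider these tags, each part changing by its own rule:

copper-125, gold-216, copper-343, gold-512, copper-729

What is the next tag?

gold-1000

Metal goes copper, gold, copper, gold, copper → gold (alternates copper ↔ gold).
Second component goes 125, 216, 343, 512, 729 → 1000 (perfect cubes: 5³, 6³, 7³, …).
Combining the parts gives gold-1000.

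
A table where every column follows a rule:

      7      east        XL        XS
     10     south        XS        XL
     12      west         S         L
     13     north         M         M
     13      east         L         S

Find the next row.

For the first component, differences are 3, 2, 1, … (decreasing by 1 each time): 7, 10, 12, 13, 13 → 12.
Direction: repeats east → south → west → north; east, south, west, north, east → south.
First size — runs through clothing sizes XS→XL: XL, XS, S, M, L → XL.
Second size: runs backward through clothing sizes XS→XL, so XS, XL, L, M, S → XS.
Combining the parts gives 12  south  XL  XS.

12  south  XL  XS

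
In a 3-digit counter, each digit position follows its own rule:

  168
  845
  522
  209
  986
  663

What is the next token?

340

First digit goes 1, 8, 5, 2, 9, 6 → 3 (−3 each step, mod 10).
For the second digit, −2 each step, mod 10: 6, 4, 2, 0, 8, 6 → 4.
Third digit goes 8, 5, 2, 9, 6, 3 → 0 (−3 each step, mod 10).
Putting it together: 340.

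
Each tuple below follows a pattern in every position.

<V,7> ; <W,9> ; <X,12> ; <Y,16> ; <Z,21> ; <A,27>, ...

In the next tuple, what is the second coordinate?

34

Letter: letters move forward 1 place in the alphabet, wrapping Z→A, so V, W, X, Y, Z, A → B.
Second coordinate goes 7, 9, 12, 16, 21, 27 → 34 (differences are 2, 3, 4, … (increasing by 1 each time)).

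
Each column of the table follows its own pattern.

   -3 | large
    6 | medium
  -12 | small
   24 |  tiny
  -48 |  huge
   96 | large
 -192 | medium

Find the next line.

First component goes -3, 6, -12, 24, -48, 96, -192 → 384 (×(-2) each step).
Size: repeats large → medium → small → tiny → huge; large, medium, small, tiny, huge, large, medium → small.
Combining the parts gives 384  small.

384  small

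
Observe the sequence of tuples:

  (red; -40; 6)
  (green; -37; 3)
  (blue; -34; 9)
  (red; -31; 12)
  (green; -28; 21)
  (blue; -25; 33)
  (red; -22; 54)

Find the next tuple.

Colour: red, green, blue, red, green, blue, red → green (repeats red → green → blue).
Second coordinate: +3 each step; -40, -37, -34, -31, -28, -25, -22 → -19.
For the third coordinate, each term is the sum of the two before it: 6, 3, 9, 12, 21, 33, 54 → 87.
Putting it together: (green; -19; 87).

(green; -19; 87)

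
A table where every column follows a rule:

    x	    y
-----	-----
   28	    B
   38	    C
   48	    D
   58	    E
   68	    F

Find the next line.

Column x goes 28, 38, 48, 58, 68 → 78 (+10 each step).
Column y: letters move forward 1 place in the alphabet; B, C, D, E, F → G.
So the next line is 78  G.

78  G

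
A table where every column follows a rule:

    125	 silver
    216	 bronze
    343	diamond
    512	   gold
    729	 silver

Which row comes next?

1000  bronze

First component: perfect cubes: 5³, 6³, 7³, …, so 125, 216, 343, 512, 729 → 1000.
Rank goes silver, bronze, diamond, gold, silver → bronze (repeats silver → bronze → diamond → gold).
Combining the parts gives 1000  bronze.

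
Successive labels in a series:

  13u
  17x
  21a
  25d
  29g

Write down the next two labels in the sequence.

33j, 37m

First component: +4 each step, so 13, 17, 21, 25, 29 → 33 → 37.
Letter: letters move forward 3 places in the alphabet, wrapping Z→A; u, x, a, d, g → j → m.
So the next two labels are 33j and 37m.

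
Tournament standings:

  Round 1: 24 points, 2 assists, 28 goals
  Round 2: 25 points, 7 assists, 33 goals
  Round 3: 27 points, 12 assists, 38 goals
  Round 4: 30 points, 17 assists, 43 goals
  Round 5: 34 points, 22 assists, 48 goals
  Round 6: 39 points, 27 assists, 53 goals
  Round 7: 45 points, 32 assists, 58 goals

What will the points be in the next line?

52

Points — differences are 1, 2, 3, … (increasing by 1 each time): 24, 25, 27, 30, 34, 39, 45 → 52.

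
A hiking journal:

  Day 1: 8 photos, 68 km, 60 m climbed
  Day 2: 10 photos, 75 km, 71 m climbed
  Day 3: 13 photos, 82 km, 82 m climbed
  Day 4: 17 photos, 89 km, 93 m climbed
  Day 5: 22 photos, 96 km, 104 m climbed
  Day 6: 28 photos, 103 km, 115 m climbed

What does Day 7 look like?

Photos — differences are 2, 3, 4, … (increasing by 1 each time): 8, 10, 13, 17, 22, 28 → 35.
Km goes 68, 75, 82, 89, 96, 103 → 110 (+7 each step).
For the m climbed, +11 each step: 60, 71, 82, 93, 104, 115 → 126.
Combining the parts gives 35 photos, 110 km, 126 m climbed.

35 photos, 110 km, 126 m climbed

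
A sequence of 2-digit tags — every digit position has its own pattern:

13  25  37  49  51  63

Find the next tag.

75

First digit goes 1, 2, 3, 4, 5, 6 → 7 (+1 each step, mod 10).
For the second digit, +2 each step, mod 10: 3, 5, 7, 9, 1, 3 → 5.
Combining the parts gives 75.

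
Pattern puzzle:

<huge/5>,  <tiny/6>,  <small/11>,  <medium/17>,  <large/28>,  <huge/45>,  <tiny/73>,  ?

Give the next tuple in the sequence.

<small/118>

Size — repeats huge → tiny → small → medium → large: huge, tiny, small, medium, large, huge, tiny → small.
Second entry goes 5, 6, 11, 17, 28, 45, 73 → 118 (each term is the sum of the two before it).
Combining the parts gives <small/118>.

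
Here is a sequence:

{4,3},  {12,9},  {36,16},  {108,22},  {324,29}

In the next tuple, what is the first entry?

972

First entry: ×3 each step; 4, 12, 36, 108, 324 → 972.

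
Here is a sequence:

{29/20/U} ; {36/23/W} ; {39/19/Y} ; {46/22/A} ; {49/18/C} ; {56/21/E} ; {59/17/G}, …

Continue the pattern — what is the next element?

{66/20/I}

First coordinate: 29, 36, 39, 46, 49, 56, 59 → 66 (alternating steps +7, +3, +7, +3, …).
Second coordinate: alternating steps +3, −4, +3, −4, …, so 20, 23, 19, 22, 18, 21, 17 → 20.
Letter — letters move forward 2 places in the alphabet, wrapping Z→A: U, W, Y, A, C, E, G → I.
Putting it together: {66/20/I}.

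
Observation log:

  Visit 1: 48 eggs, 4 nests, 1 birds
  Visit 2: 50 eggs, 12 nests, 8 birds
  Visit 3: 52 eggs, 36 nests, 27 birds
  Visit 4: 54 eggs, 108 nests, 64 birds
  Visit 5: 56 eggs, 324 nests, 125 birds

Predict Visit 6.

58 eggs, 972 nests, 216 birds

Eggs: 48, 50, 52, 54, 56 → 58 (+2 each step).
Nests: ×3 each step, so 4, 12, 36, 108, 324 → 972.
Birds: perfect cubes: 1³, 2³, 3³, …, so 1, 8, 27, 64, 125 → 216.
Combining the parts gives 58 eggs, 972 nests, 216 birds.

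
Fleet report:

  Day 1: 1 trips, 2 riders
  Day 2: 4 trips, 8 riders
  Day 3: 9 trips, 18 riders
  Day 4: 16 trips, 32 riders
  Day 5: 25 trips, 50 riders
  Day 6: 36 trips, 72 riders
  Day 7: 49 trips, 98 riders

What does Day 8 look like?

Trips — perfect squares: 1², 2², 3², …: 1, 4, 9, 16, 25, 36, 49 → 64.
Riders: always 2 × the trips, so 2, 8, 18, 32, 50, 72, 98 → 128.
Putting it together: 64 trips, 128 riders.

64 trips, 128 riders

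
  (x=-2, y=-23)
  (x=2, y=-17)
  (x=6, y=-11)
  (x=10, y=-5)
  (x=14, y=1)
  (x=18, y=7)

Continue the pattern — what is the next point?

For the x, +4 each step: -2, 2, 6, 10, 14, 18 → 22.
Y goes -23, -17, -11, -5, 1, 7 → 13 (+6 each step).
Combining the parts gives (x=22, y=13).

(x=22, y=13)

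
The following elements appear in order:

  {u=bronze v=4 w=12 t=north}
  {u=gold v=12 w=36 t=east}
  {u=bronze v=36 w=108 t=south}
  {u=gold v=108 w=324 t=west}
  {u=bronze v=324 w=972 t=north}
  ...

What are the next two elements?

{u=gold v=972 w=2916 t=east}, {u=bronze v=2916 w=8748 t=south}

U — alternates bronze ↔ gold: bronze, gold, bronze, gold, bronze → gold → bronze.
V: 4, 12, 36, 108, 324 → 972 → 2916 (×3 each step).
W goes 12, 36, 108, 324, 972 → 2916 → 8748 (always 3 × the v).
T — repeats north → east → south → west: north, east, south, west, north → east → south.
So the next two elements are {u=gold v=972 w=2916 t=east} and {u=bronze v=2916 w=8748 t=south}.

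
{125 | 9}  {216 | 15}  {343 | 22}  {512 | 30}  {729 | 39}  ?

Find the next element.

For the first slot, perfect cubes: 5³, 6³, 7³, …: 125, 216, 343, 512, 729 → 1000.
Second slot: differences are 6, 7, 8, … (increasing by 1 each time), so 9, 15, 22, 30, 39 → 49.
Putting it together: {1000 | 49}.

{1000 | 49}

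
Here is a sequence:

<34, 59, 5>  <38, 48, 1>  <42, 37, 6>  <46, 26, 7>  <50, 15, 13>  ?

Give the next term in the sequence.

First entry — +4 each step: 34, 38, 42, 46, 50 → 54.
Second entry goes 59, 48, 37, 26, 15 → 4 (−11 each step).
Third entry: 5, 1, 6, 7, 13 → 20 (each term is the sum of the two before it).
So the next term is <54, 4, 20>.

<54, 4, 20>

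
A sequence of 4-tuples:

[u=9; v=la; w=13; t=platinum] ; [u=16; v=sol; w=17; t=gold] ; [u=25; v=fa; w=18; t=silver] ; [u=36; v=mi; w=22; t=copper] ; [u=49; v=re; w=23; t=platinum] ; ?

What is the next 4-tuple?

[u=64; v=do; w=27; t=gold]

For the u, perfect squares: 3², 4², 5², …: 9, 16, 25, 36, 49 → 64.
V: la, sol, fa, mi, re → do (runs backward through the solfège scale do→ti).
W: alternating steps +4, +1, +4, +1, …; 13, 17, 18, 22, 23 → 27.
T: repeats platinum → gold → silver → copper, so platinum, gold, silver, copper, platinum → gold.
Putting it together: [u=64; v=do; w=27; t=gold].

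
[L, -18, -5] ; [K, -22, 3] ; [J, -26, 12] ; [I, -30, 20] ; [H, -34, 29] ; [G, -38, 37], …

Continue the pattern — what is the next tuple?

[F, -42, 46]

Letter — letters move back 1 place in the alphabet: L, K, J, I, H, G → F.
Second entry — −4 each step: -18, -22, -26, -30, -34, -38 → -42.
For the third entry, alternating steps +8, +9, +8, +9, …: -5, 3, 12, 20, 29, 37 → 46.
So the next tuple is [F, -42, 46].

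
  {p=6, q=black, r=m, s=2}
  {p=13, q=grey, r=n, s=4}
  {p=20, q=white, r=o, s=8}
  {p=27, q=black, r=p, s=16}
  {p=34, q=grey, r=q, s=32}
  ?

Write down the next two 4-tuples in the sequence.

{p=41, q=white, r=r, s=64}, {p=48, q=black, r=s, s=128}

P — +7 each step: 6, 13, 20, 27, 34 → 41 → 48.
Q goes black, grey, white, black, grey → white → black (repeats black → grey → white).
For the r, letters move forward 1 place in the alphabet: m, n, o, p, q → r → s.
For the s, ×2 each step: 2, 4, 8, 16, 32 → 64 → 128.
So the next two 4-tuples are {p=41, q=white, r=r, s=64} and {p=48, q=black, r=s, s=128}.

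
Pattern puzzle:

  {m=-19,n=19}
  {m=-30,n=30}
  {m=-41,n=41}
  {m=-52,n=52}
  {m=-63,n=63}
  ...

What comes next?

M: −11 each step; -19, -30, -41, -52, -63 → -74.
N: always the negative of the m, so 19, 30, 41, 52, 63 → 74.
Combining the parts gives {m=-74,n=74}.

{m=-74,n=74}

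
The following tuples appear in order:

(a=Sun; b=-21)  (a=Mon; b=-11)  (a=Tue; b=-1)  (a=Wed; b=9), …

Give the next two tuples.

(a=Thu; b=19), (a=Fri; b=29)

A goes Sun, Mon, Tue, Wed → Thu → Fri (runs through the weekdays Mon→Sun).
B goes -21, -11, -1, 9 → 19 → 29 (+10 each step).
Putting the parts together: (a=Thu; b=19) and then (a=Fri; b=29).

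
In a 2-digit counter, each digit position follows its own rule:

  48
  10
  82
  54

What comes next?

First digit — −3 each step, mod 10: 4, 1, 8, 5 → 2.
Second digit: +2 each step, mod 10, so 8, 0, 2, 4 → 6.
Putting it together: 26.

26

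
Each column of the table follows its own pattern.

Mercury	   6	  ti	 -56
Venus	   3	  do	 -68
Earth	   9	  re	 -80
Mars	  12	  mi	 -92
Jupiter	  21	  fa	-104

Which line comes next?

Saturn  33  sol  -116

Planet goes Mercury, Venus, Earth, Mars, Jupiter → Saturn (runs through the planets Mercury→Neptune).
Second component: 6, 3, 9, 12, 21 → 33 (each term is the sum of the two before it).
For the note, runs through the solfège scale do→ti: ti, do, re, mi, fa → sol.
For the fourth component, −12 each step: -56, -68, -80, -92, -104 → -116.
Combining the parts gives Saturn  33  sol  -116.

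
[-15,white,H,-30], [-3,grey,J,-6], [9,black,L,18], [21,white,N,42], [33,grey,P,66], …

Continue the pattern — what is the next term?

[45,black,R,90]

First entry: +12 each step, so -15, -3, 9, 21, 33 → 45.
For the shade, repeats white → grey → black: white, grey, black, white, grey → black.
Letter — letters move forward 2 places in the alphabet: H, J, L, N, P → R.
Fourth entry: -30, -6, 18, 42, 66 → 90 (always 2 × the first entry).
So the next term is [45,black,R,90].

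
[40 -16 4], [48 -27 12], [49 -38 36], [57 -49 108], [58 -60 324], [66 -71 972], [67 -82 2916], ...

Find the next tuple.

[75 -93 8748]

First entry: 40, 48, 49, 57, 58, 66, 67 → 75 (alternating steps +8, +1, +8, +1, …).
Second entry: -16, -27, -38, -49, -60, -71, -82 → -93 (−11 each step).
Third entry: 4, 12, 36, 108, 324, 972, 2916 → 8748 (×3 each step).
Putting it together: [75 -93 8748].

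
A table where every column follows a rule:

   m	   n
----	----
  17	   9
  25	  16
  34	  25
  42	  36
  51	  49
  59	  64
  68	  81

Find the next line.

Column m: alternating steps +8, +9, +8, +9, …; 17, 25, 34, 42, 51, 59, 68 → 76.
Column n goes 9, 16, 25, 36, 49, 64, 81 → 100 (perfect squares: 3², 4², 5², …).
Combining the parts gives 76  100.

76  100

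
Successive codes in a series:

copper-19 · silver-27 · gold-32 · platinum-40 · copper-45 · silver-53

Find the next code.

gold-58

Metal: copper, silver, gold, platinum, copper, silver → gold (repeats copper → silver → gold → platinum).
For the second component, alternating steps +8, +5, +8, +5, …: 19, 27, 32, 40, 45, 53 → 58.
Combining the parts gives gold-58.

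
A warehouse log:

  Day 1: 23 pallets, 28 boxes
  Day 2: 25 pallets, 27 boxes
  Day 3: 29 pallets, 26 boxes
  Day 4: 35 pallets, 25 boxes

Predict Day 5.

For the pallets, differences are 2, 4, 6, … (increasing by 2 each time): 23, 25, 29, 35 → 43.
Boxes: −1 each step, so 28, 27, 26, 25 → 24.
So the next record is 43 pallets, 24 boxes.

43 pallets, 24 boxes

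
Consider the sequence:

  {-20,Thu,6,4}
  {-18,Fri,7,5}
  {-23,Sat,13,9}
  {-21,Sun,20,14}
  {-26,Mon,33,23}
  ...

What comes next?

{-24,Tue,53,37}

For the first coordinate, alternating steps +2, −5, +2, −5, …: -20, -18, -23, -21, -26 → -24.
Day: runs through the weekdays Mon→Sun, so Thu, Fri, Sat, Sun, Mon → Tue.
Third coordinate: 6, 7, 13, 20, 33 → 53 (each term is the sum of the two before it).
Fourth coordinate: 4, 5, 9, 14, 23 → 37 (each term is the sum of the two before it).
Putting it together: {-24,Tue,53,37}.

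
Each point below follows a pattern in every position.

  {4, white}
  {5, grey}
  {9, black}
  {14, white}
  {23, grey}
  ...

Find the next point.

First entry: each term is the sum of the two before it, so 4, 5, 9, 14, 23 → 37.
Shade: repeats white → grey → black; white, grey, black, white, grey → black.
Putting it together: {37, black}.

{37, black}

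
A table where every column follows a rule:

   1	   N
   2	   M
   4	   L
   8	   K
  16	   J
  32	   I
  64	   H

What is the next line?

First component: ×2 each step, so 1, 2, 4, 8, 16, 32, 64 → 128.
Letter goes N, M, L, K, J, I, H → G (letters move back 1 place in the alphabet).
So the next line is 128  G.

128  G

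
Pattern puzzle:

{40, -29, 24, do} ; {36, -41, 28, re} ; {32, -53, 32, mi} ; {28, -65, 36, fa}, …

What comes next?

{24, -77, 40, sol}

First component goes 40, 36, 32, 28 → 24 (−4 each step).
Second component — −12 each step: -29, -41, -53, -65 → -77.
Third component: +4 each step, so 24, 28, 32, 36 → 40.
Note: do, re, mi, fa → sol (runs through the solfège scale do→ti).
Combining the parts gives {24, -77, 40, sol}.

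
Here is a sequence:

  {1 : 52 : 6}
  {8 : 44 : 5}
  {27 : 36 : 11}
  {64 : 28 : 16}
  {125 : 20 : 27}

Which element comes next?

First coordinate — perfect cubes: 1³, 2³, 3³, …: 1, 8, 27, 64, 125 → 216.
Second coordinate: −8 each step; 52, 44, 36, 28, 20 → 12.
For the third coordinate, each term is the sum of the two before it: 6, 5, 11, 16, 27 → 43.
Combining the parts gives {216 : 12 : 43}.

{216 : 12 : 43}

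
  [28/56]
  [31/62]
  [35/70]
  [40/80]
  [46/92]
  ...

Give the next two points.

[53/106], [61/122]

First component goes 28, 31, 35, 40, 46 → 53 → 61 (differences are 3, 4, 5, … (increasing by 1 each time)).
Second component: always 2 × the first component, so 56, 62, 70, 80, 92 → 106 → 122.
So the next two points are [53/106] and [61/122].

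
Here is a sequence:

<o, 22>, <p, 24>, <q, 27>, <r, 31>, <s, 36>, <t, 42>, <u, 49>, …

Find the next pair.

For the letter, letters move forward 1 place in the alphabet: o, p, q, r, s, t, u → v.
Second part: differences are 2, 3, 4, … (increasing by 1 each time), so 22, 24, 27, 31, 36, 42, 49 → 57.
Putting it together: <v, 57>.

<v, 57>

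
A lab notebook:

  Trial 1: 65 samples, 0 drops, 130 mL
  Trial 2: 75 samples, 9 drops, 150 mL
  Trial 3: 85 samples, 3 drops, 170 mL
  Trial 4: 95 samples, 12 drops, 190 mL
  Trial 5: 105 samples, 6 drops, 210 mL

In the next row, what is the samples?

Samples: +10 each step, so 65, 75, 85, 95, 105 → 115.
Drops: alternating steps +9, −6, +9, −6, …; 0, 9, 3, 12, 6 → 15.
ML goes 130, 150, 170, 190, 210 → 230 (always 2 × the samples).

115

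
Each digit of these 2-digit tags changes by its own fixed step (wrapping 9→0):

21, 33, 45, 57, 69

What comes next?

For the first digit, +1 each step, mod 10: 2, 3, 4, 5, 6 → 7.
Second digit goes 1, 3, 5, 7, 9 → 1 (+2 each step, mod 10).
Combining the parts gives 71.

71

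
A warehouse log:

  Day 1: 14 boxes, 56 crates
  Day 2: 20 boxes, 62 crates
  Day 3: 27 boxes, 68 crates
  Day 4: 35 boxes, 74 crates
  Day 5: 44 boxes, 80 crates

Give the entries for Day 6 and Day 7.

54 boxes, 86 crates; 65 boxes, 92 crates

Boxes: differences are 6, 7, 8, … (increasing by 1 each time), so 14, 20, 27, 35, 44 → 54 → 65.
Crates: 56, 62, 68, 74, 80 → 86 → 92 (+6 each step).
So the next two lines are 54 boxes, 86 crates and 65 boxes, 92 crates.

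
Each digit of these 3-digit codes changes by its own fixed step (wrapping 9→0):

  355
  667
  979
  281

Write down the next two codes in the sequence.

593 then 805

First digit: +3 each step, mod 10; 3, 6, 9, 2 → 5 → 8.
Second digit: +1 each step, mod 10; 5, 6, 7, 8 → 9 → 0.
Third digit: +2 each step, mod 10; 5, 7, 9, 1 → 3 → 5.
Putting the parts together: 593 and then 805.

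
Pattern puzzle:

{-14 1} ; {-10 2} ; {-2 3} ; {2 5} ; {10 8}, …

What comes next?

First slot goes -14, -10, -2, 2, 10 → 14 (alternating steps +4, +8, +4, +8, …).
Second slot: each term is the sum of the two before it, so 1, 2, 3, 5, 8 → 13.
So the next point is {14 13}.

{14 13}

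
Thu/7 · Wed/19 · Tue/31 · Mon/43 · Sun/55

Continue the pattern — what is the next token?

Sat/67

Day goes Thu, Wed, Tue, Mon, Sun → Sat (runs backward through the weekdays Mon→Sun).
Second component — +12 each step: 7, 19, 31, 43, 55 → 67.
Putting it together: Sat/67.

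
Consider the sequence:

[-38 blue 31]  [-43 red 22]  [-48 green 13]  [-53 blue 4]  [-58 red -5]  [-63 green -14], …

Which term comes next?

First entry: −5 each step, so -38, -43, -48, -53, -58, -63 → -68.
Colour goes blue, red, green, blue, red, green → blue (repeats blue → red → green).
Third entry: −9 each step; 31, 22, 13, 4, -5, -14 → -23.
So the next term is [-68 blue -23].

[-68 blue -23]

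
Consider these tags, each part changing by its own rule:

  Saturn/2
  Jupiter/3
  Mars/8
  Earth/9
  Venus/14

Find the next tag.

Planet: runs backward through the planets Mercury→Neptune, so Saturn, Jupiter, Mars, Earth, Venus → Mercury.
Second component — alternating steps +1, +5, +1, +5, …: 2, 3, 8, 9, 14 → 15.
Putting it together: Mercury/15.

Mercury/15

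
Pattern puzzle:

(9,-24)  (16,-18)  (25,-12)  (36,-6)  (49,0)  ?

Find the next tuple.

(64,6)

For the first coordinate, perfect squares: 3², 4², 5², …: 9, 16, 25, 36, 49 → 64.
Second coordinate: +6 each step, so -24, -18, -12, -6, 0 → 6.
Combining the parts gives (64,6).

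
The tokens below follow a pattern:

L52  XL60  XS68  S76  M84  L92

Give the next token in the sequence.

XL100

Size: repeats L → XL → XS → S → M, so L, XL, XS, S, M, L → XL.
Second component: +8 each step, so 52, 60, 68, 76, 84, 92 → 100.
So the next token is XL100.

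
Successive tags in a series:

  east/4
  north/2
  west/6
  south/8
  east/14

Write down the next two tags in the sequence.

Direction: east, north, west, south, east → north → west (repeats east → north → west → south).
Second component — each term is the sum of the two before it: 4, 2, 6, 8, 14 → 22 → 36.
So the next two tags are north/22 and west/36.

north/22, west/36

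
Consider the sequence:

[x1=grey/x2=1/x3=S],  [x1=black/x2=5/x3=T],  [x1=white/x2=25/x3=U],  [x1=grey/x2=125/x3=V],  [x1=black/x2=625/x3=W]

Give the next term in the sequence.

[x1=white/x2=3125/x3=X]

X1 goes grey, black, white, grey, black → white (repeats grey → black → white).
X2 goes 1, 5, 25, 125, 625 → 3125 (×5 each step).
X3 goes S, T, U, V, W → X (letters move forward 1 place in the alphabet).
Putting it together: [x1=white/x2=3125/x3=X].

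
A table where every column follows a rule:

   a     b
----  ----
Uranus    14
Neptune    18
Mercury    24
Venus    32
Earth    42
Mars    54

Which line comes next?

Jupiter  68

Column a goes Uranus, Neptune, Mercury, Venus, Earth, Mars → Jupiter (runs through the planets Mercury→Neptune).
For the column b, differences are 4, 6, 8, … (increasing by 2 each time): 14, 18, 24, 32, 42, 54 → 68.
So the next line is Jupiter  68.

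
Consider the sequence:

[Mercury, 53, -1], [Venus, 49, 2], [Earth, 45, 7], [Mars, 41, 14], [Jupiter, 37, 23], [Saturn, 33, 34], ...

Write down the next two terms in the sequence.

For the planet, runs through the planets Mercury→Neptune: Mercury, Venus, Earth, Mars, Jupiter, Saturn → Uranus → Neptune.
Second part goes 53, 49, 45, 41, 37, 33 → 29 → 25 (−4 each step).
For the third part, differences are 3, 5, 7, … (increasing by 2 each time): -1, 2, 7, 14, 23, 34 → 47 → 62.
Putting the parts together: [Uranus, 29, 47] and then [Neptune, 25, 62].

[Uranus, 29, 47], [Neptune, 25, 62]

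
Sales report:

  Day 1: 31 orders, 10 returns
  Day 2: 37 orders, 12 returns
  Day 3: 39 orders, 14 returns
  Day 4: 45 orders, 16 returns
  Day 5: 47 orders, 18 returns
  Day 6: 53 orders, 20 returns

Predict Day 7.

For the orders, alternating steps +6, +2, +6, +2, …: 31, 37, 39, 45, 47, 53 → 55.
Returns: +2 each step, so 10, 12, 14, 16, 18, 20 → 22.
Combining the parts gives 55 orders, 22 returns.

55 orders, 22 returns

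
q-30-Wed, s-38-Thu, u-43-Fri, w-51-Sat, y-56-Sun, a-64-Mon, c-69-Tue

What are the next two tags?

e-77-Wed, g-82-Thu

Letter: letters move forward 2 places in the alphabet, wrapping Z→A; q, s, u, w, y, a, c → e → g.
For the second component, alternating steps +8, +5, +8, +5, …: 30, 38, 43, 51, 56, 64, 69 → 77 → 82.
Day: Wed, Thu, Fri, Sat, Sun, Mon, Tue → Wed → Thu (runs through the weekdays Mon→Sun).
So the next two tags are e-77-Wed and g-82-Thu.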